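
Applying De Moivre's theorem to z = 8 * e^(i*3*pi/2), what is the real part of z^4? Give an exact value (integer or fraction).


Step 1: By De Moivre's theorem, z^4 = 8^4 * e^(i*4*3*pi/2) = 4096 * (cos(6*pi) + i*sin(6*pi))
Step 2: |z|^4 = 8^4 = 4096
Step 3: Reduce the angle mod 2*pi: 6*pi - 6*pi = 0
Step 4: cos(0) = 1
Step 5: Re(z^4) = 4096 * 1 = 4096

4096


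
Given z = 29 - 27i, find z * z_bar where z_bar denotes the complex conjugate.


Step 1: conj(z) = 29 + 27i
Step 2: z * conj(z) = 29^2 + (-27)^2
Step 3: = 841 + 729 = 1570

1570


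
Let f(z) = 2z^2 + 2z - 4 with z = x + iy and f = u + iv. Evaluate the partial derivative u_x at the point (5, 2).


Step 1: f(z) = 2(x+iy)^2 + 2(x+iy) - 4
Step 2: u = 2(x^2 - y^2) + 2x - 4
Step 3: u_x = 4x + 2
Step 4: At (5, 2): u_x = 20 + 2 = 22

22


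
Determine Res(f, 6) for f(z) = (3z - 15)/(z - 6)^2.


Step 1: Pole of order 2 at z = 6
Step 2: Res = lim d/dz [(z - 6)^2 * f(z)] as z -> 6
Step 3: (z - 6)^2 * f(z) = 3z - 15
Step 4: d/dz[3z - 15] = 3

3


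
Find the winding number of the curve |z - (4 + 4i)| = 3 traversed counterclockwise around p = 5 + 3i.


Step 1: Center c = (4, 4), radius = 3
Step 2: |p - c|^2 = 1^2 + (-1)^2 = 2
Step 3: r^2 = 9
Step 4: |p-c| < r so winding number = 1

1


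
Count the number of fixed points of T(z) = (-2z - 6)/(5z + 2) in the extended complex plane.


Step 1: Fixed points satisfy T(z) = z
Step 2: 5z^2 + 4z + 6 = 0
Step 3: Discriminant = 4^2 - 4*5*6 = -104
Step 4: Number of fixed points = 2

2


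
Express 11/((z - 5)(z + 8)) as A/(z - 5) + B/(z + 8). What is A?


Step 1: Multiply both sides by (z - 5) and set z = 5
Step 2: A = 11 / (5 + 8)
Step 3: A = 11 / 13
Step 4: A = 11/13

11/13


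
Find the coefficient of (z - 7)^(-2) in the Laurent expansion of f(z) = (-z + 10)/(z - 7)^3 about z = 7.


Step 1: Write the numerator in powers of (z - 7): -z + 10 = -(z - 7) + (-1*7 + 10) = -(z - 7) + 3
Step 2: Divide by (z - 7)^3: f(z) = 3(z - 7)^(-3) - (z - 7)^(-2)
Step 3: This finite sum is the Laurent series of f about z = 7.
Step 4: Coefficient of (z - 7)^(-2) = coefficient of (z - 7) in the re-centred numerator = -1

-1


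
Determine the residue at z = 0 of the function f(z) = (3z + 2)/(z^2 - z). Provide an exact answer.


Step 1: Q(z) = z^2 - z = (z)(z - 1)
Step 2: Q'(z) = 2z - 1
Step 3: Q'(0) = -1, P(0) = 2
Step 4: Res = P(0)/Q'(0) = 2/(-1) = -2

-2


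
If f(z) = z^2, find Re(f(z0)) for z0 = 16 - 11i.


Step 1: z0 = 16 - 11i
Step 2: z0^2 = 16^2 - (-11)^2 - 352i
Step 3: real part = 256 - 121 = 135

135


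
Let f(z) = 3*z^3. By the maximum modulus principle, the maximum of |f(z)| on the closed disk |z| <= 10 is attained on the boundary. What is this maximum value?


Step 1: On |z| = 10, |f(z)| = 3 * |z|^3 = 3 * 10^3
Step 2: By maximum modulus principle, maximum is on boundary.
Step 3: Maximum = 3 * 1000 = 3000

3000


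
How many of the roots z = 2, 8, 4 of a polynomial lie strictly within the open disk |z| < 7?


Step 1: Check each root:
  z = 2: |2| = 2 < 7
  z = 8: |8| = 8 >= 7
  z = 4: |4| = 4 < 7
Step 2: Count = 2

2


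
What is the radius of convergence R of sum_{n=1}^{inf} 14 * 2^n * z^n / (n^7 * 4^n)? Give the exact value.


Step 1: General term a_n = 14 * 2^n / (n^7 * 4^n)
Step 2: By the root test, |a_n|^(1/n) = 14^(1/n) * 2 / (n^(7/n) * 4) -> 2/4 as n -> infinity (since 14^(1/n) -> 1 and n^(7/n) -> 1)
Step 3: R = 1/lim|a_n|^(1/n) = 4/2 = 2

2


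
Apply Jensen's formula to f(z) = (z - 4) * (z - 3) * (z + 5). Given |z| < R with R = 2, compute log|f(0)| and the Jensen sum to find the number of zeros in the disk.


Jensen's formula: (1/2pi)*integral log|f(Re^it)|dt = log|f(0)| + sum_{|a_k|<R} log(R/|a_k|)
Step 1: f(0) = (-4) * (-3) * 5 = 60
Step 2: log|f(0)| = log|4| + log|3| + log|-5| = 4.0943
Step 3: Zeros inside |z| < 2: none
Step 4: Jensen sum = (empty sum) = 0
Step 5: n(R) = number of terms in the Jensen sum = count of zeros inside |z| < 2 = 0

0


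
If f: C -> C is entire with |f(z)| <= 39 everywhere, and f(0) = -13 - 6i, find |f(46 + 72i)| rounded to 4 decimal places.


Step 1: By Liouville's theorem, a bounded entire function is constant.
Step 2: f(z) = f(0) = -13 - 6i for all z.
Step 3: |f(w)| = |-13 - 6i| = sqrt(169 + 36)
Step 4: = 14.3178

14.3178


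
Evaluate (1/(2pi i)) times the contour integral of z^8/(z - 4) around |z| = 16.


Step 1: f(z) = z^8, a = 4 is inside |z| = 16
Step 2: By Cauchy integral formula: (1/(2pi*i)) * integral = f(a)
Step 3: f(4) = 4^8 = 65536

65536


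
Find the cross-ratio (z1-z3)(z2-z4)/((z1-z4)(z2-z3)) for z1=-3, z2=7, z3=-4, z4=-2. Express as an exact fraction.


Step 1: (z1-z3)(z2-z4) = 1 * 9 = 9
Step 2: (z1-z4)(z2-z3) = (-1) * 11 = -11
Step 3: Cross-ratio = -9/11 = -9/11

-9/11


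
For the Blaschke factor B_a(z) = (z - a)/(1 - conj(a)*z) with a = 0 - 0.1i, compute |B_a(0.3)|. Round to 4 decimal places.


Step 1: Numerator z0 - a = 0.3 - (0 - 0.1i) = 0.3 + 0.1i
Step 2: Denominator 1 - conj(a)*z0 = 1 - (0 + 0.1i)*0.3 = 1 - 0.03i
Step 3: |z0 - a|^2 = 0.3^2 + 0.1^2 = 0.1; |1 - conj(a)*z0|^2 = 1^2 + (-0.03)^2 = 1.0009
Step 4: |B_a(0.3)| = sqrt(0.1 / 1.0009) = sqrt(0.09991)
Step 5: = 0.3161

0.3161


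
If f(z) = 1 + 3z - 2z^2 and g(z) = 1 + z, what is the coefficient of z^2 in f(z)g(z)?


Step 1: z^2 term in f*g comes from: (1)*(0) + (3z)*(z) + (-2z^2)*(1)
Step 2: = 0 + 3 - 2
Step 3: = 1

1


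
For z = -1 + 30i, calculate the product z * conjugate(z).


Step 1: conj(z) = -1 - 30i
Step 2: z * conj(z) = (-1)^2 + 30^2
Step 3: = 1 + 900 = 901

901


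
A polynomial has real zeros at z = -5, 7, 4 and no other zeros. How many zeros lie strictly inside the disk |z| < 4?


Step 1: Check each root:
  z = -5: |-5| = 5 >= 4
  z = 7: |7| = 7 >= 4
  z = 4: |4| = 4 >= 4
Step 2: Count = 0

0


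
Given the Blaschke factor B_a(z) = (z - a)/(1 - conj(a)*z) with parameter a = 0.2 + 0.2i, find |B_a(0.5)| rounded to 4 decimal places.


Step 1: Numerator z0 - a = 0.5 - (0.2 + 0.2i) = 0.3 - 0.2i
Step 2: Denominator 1 - conj(a)*z0 = 1 - (0.2 - 0.2i)*0.5 = 0.9 + 0.1i
Step 3: |z0 - a|^2 = 0.3^2 + (-0.2)^2 = 0.13; |1 - conj(a)*z0|^2 = 0.9^2 + 0.1^2 = 0.82
Step 4: |B_a(0.5)| = sqrt(0.13 / 0.82) = sqrt(0.158537)
Step 5: = 0.3982

0.3982


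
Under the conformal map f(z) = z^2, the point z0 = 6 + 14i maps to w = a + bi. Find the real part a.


Step 1: z0 = 6 + 14i
Step 2: z0^2 = 6^2 - 14^2 + 168i
Step 3: real part = 36 - 196 = -160

-160


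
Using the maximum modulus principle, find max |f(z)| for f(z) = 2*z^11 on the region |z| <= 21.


Step 1: On |z| = 21, |f(z)| = 2 * |z|^11 = 2 * 21^11
Step 2: By maximum modulus principle, maximum is on boundary.
Step 3: Maximum = 2 * 350277500542221 = 700555001084442

700555001084442


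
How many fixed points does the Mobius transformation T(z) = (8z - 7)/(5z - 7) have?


Step 1: Fixed points satisfy T(z) = z
Step 2: 5z^2 - 15z + 7 = 0
Step 3: Discriminant = (-15)^2 - 4*5*7 = 85
Step 4: Number of fixed points = 2

2


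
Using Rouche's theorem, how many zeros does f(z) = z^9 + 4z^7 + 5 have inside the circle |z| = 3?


Step 1: On |z| = 3 the three terms have sizes |z^9| = 3^9 = 19683, |4z^7| = 4*3^7 = 8748, |5| = 5
Step 2: The dominant term is g(z) = z^9; let h(z) = 4z^7 + 5 so f = g + h
Step 3: On |z| = 3: |g| = 19683 and |h| <= 8748 + 5 = 8753
Step 4: Since 19683 > 8753, |h| < |g| on |z| = 3, so by Rouche f has the same number of zeros as g inside |z| < 3
Step 5: g(z) = z^9 has 9 zeros (all at the origin) inside |z| < 3. Answer = 9

9


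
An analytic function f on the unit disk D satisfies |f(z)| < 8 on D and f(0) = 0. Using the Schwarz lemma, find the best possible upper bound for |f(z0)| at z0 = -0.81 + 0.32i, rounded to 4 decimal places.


Step 1: g = f/8 maps D -> D with g(0) = 0, so by the Schwarz lemma |g(z)| <= |z|, i.e. |f(z)| <= 8|z|; this is sharp (f(z) = 8z).
Step 2: |z0|^2 = (-0.81)^2 + 0.32^2 = 0.7585
Step 3: |z0| = sqrt(0.7585) = 0.870919
Step 4: Best bound = 8 * |z0| = 8 * 0.870919 = 6.9674

6.9674


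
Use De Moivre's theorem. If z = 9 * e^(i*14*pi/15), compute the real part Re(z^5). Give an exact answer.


Step 1: By De Moivre's theorem, z^5 = 9^5 * e^(i*5*14*pi/15) = 59049 * (cos(14*pi/3) + i*sin(14*pi/3))
Step 2: |z|^5 = 9^5 = 59049
Step 3: Reduce the angle mod 2*pi: 14*pi/3 - 4*pi = 2*pi/3
Step 4: cos(2*pi/3) = -1/2
Step 5: Re(z^5) = 59049 * (-1/2) = -59049/2

-59049/2


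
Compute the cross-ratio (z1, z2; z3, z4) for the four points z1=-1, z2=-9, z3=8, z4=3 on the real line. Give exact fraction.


Step 1: (z1-z3)(z2-z4) = (-9) * (-12) = 108
Step 2: (z1-z4)(z2-z3) = (-4) * (-17) = 68
Step 3: Cross-ratio = 108/68 = 27/17

27/17


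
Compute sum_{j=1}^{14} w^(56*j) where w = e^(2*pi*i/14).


Step 1: The sum sum_{j=1}^{n} w^(k*j) equals n if n | k, else 0.
Step 2: Here n = 14, k = 56
Step 3: Does n divide k? 14 | 56 -> True
Step 4: Sum = 14

14


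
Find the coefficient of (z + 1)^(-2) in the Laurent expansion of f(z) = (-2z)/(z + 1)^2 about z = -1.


Step 1: Write the numerator in powers of (z + 1): -2z = -2(z + 1) + (-2*(-1) + 0) = -2(z + 1) + 2
Step 2: Divide by (z + 1)^2: f(z) = 2(z + 1)^(-2) - 2(z + 1)^(-1)
Step 3: This finite sum is the Laurent series of f about z = -1.
Step 4: Coefficient of (z + 1)^(-2) = -2*(-1) + 0 = 2

2


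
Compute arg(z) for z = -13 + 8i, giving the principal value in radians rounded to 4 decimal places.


Step 1: z = -13 + 8i
Step 2: arg(z) = atan2(8, -13)
Step 3: arg(z) = 2.5899

2.5899


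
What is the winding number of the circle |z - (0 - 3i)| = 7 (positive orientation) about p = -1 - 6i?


Step 1: Center c = (0, -3), radius = 7
Step 2: |p - c|^2 = (-1)^2 + (-3)^2 = 10
Step 3: r^2 = 49
Step 4: |p-c| < r so winding number = 1

1


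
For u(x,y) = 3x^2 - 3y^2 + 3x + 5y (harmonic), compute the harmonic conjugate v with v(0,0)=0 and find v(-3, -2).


Step 1: v_x = -u_y = 6y - 5
Step 2: v_y = u_x = 6x + 3
Step 3: v = 6xy - 5x + 3y + C
Step 4: v(0,0) = 0 => C = 0
Step 5: v(-3, -2) = 45

45


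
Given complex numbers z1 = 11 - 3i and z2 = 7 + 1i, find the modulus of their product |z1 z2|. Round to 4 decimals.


Step 1: |z1| = sqrt(11^2 + (-3)^2) = sqrt(130)
Step 2: |z2| = sqrt(7^2 + 1^2) = sqrt(50)
Step 3: |z1*z2| = |z1|*|z2| = sqrt(130) * sqrt(50) = sqrt(130 * 50) = sqrt(6500)
Step 4: = 80.6226

80.6226


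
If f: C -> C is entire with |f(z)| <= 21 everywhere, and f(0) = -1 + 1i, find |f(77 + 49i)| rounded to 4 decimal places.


Step 1: By Liouville's theorem, a bounded entire function is constant.
Step 2: f(z) = f(0) = -1 + 1i for all z.
Step 3: |f(w)| = |-1 + 1i| = sqrt(1 + 1)
Step 4: = 1.4142

1.4142


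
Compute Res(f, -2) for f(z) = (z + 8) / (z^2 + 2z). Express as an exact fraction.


Step 1: Q(z) = z^2 + 2z = (z + 2)(z)
Step 2: Q'(z) = 2z + 2
Step 3: Q'(-2) = -2, P(-2) = 6
Step 4: Res = P(-2)/Q'(-2) = 6/(-2) = -3

-3


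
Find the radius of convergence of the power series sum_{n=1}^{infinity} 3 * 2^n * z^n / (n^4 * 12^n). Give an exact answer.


Step 1: General term a_n = 3 * 2^n / (n^4 * 12^n)
Step 2: By the root test, |a_n|^(1/n) = 3^(1/n) * 2 / (n^(4/n) * 12) -> 2/12 as n -> infinity (since 3^(1/n) -> 1 and n^(4/n) -> 1)
Step 3: R = 1/lim|a_n|^(1/n) = 12/2 = 6

6


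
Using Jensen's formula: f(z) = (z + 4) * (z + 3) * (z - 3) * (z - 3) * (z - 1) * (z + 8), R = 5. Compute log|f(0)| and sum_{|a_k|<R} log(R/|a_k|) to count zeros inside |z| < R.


Jensen's formula: (1/2pi)*integral log|f(Re^it)|dt = log|f(0)| + sum_{|a_k|<R} log(R/|a_k|)
Step 1: f(0) = 4 * 3 * (-3) * (-3) * (-1) * 8 = -864
Step 2: log|f(0)| = log|-4| + log|-3| + log|3| + log|3| + log|1| + log|-8| = 6.7616
Step 3: Zeros inside |z| < 5: -4, -3, 3, 3, 1
Step 4: Jensen sum = log(5/4) + log(5/3) + log(5/3) + log(5/3) + log(5/1) = 3.3651
Step 5: n(R) = number of terms in the Jensen sum = count of zeros inside |z| < 5 = 5

5


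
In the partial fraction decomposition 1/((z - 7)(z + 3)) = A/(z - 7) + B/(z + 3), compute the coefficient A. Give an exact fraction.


Step 1: Multiply both sides by (z - 7) and set z = 7
Step 2: A = 1 / (7 + 3)
Step 3: A = 1 / 10
Step 4: A = 1/10

1/10


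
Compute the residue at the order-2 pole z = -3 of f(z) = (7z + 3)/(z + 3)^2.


Step 1: Pole of order 2 at z = -3
Step 2: Res = lim d/dz [(z + 3)^2 * f(z)] as z -> -3
Step 3: (z + 3)^2 * f(z) = 7z + 3
Step 4: d/dz[7z + 3] = 7

7


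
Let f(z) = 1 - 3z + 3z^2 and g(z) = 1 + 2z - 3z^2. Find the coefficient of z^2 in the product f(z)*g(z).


Step 1: z^2 term in f*g comes from: (1)*(-3z^2) + (-3z)*(2z) + (3z^2)*(1)
Step 2: = -3 - 6 + 3
Step 3: = -6

-6


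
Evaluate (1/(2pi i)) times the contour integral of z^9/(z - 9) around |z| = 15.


Step 1: f(z) = z^9, a = 9 is inside |z| = 15
Step 2: By Cauchy integral formula: (1/(2pi*i)) * integral = f(a)
Step 3: f(9) = 9^9 = 387420489

387420489


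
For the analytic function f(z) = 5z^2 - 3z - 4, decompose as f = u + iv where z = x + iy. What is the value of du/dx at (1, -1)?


Step 1: f(z) = 5(x+iy)^2 - 3(x+iy) - 4
Step 2: u = 5(x^2 - y^2) - 3x - 4
Step 3: u_x = 10x - 3
Step 4: At (1, -1): u_x = 10 - 3 = 7

7


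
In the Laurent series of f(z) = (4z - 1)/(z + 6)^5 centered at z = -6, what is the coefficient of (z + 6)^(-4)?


Step 1: Write the numerator in powers of (z + 6): 4z - 1 = 4(z + 6) + (4*(-6) - 1) = 4(z + 6) - 25
Step 2: Divide by (z + 6)^5: f(z) = -25(z + 6)^(-5) + 4(z + 6)^(-4)
Step 3: This finite sum is the Laurent series of f about z = -6.
Step 4: Coefficient of (z + 6)^(-4) = coefficient of (z + 6) in the re-centred numerator = 4

4


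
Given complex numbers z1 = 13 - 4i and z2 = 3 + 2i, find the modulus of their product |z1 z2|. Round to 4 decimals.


Step 1: |z1| = sqrt(13^2 + (-4)^2) = sqrt(185)
Step 2: |z2| = sqrt(3^2 + 2^2) = sqrt(13)
Step 3: |z1*z2| = |z1|*|z2| = sqrt(185) * sqrt(13) = sqrt(185 * 13) = sqrt(2405)
Step 4: = 49.0408

49.0408


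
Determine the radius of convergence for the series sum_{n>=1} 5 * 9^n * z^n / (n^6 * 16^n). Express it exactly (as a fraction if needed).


Step 1: General term a_n = 5 * 9^n / (n^6 * 16^n)
Step 2: By the root test, |a_n|^(1/n) = 5^(1/n) * 9 / (n^(6/n) * 16) -> 9/16 as n -> infinity (since 5^(1/n) -> 1 and n^(6/n) -> 1)
Step 3: R = 1/lim|a_n|^(1/n) = 16/9

16/9


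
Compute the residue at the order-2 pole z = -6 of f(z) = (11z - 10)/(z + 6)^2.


Step 1: Pole of order 2 at z = -6
Step 2: Res = lim d/dz [(z + 6)^2 * f(z)] as z -> -6
Step 3: (z + 6)^2 * f(z) = 11z - 10
Step 4: d/dz[11z - 10] = 11

11


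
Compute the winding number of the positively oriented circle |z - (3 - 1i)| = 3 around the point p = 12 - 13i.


Step 1: Center c = (3, -1), radius = 3
Step 2: |p - c|^2 = 9^2 + (-12)^2 = 225
Step 3: r^2 = 9
Step 4: |p-c| > r so winding number = 0

0


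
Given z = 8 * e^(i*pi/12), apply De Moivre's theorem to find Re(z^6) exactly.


Step 1: By De Moivre's theorem, z^6 = 8^6 * e^(i*6*pi/12) = 262144 * (cos(pi/2) + i*sin(pi/2))
Step 2: |z|^6 = 8^6 = 262144
Step 3: The angle pi/2 already lies in [0, 2*pi)
Step 4: cos(pi/2) = 0
Step 5: Re(z^6) = 262144 * 0 = 0

0


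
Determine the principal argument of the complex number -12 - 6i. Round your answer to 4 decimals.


Step 1: z = -12 - 6i
Step 2: arg(z) = atan2(-6, -12)
Step 3: arg(z) = -2.6779

-2.6779


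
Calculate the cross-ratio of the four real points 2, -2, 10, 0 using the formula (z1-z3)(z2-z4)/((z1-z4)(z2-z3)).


Step 1: (z1-z3)(z2-z4) = (-8) * (-2) = 16
Step 2: (z1-z4)(z2-z3) = 2 * (-12) = -24
Step 3: Cross-ratio = -16/24 = -2/3

-2/3


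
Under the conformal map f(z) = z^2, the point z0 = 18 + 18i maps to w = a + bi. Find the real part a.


Step 1: z0 = 18 + 18i
Step 2: z0^2 = 18^2 - 18^2 + 648i
Step 3: real part = 324 - 324 = 0

0


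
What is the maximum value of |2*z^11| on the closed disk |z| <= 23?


Step 1: On |z| = 23, |f(z)| = 2 * |z|^11 = 2 * 23^11
Step 2: By maximum modulus principle, maximum is on boundary.
Step 3: Maximum = 2 * 952809757913927 = 1905619515827854

1905619515827854


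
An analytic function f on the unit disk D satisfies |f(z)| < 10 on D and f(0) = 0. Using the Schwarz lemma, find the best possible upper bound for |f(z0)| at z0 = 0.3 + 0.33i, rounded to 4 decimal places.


Step 1: g = f/10 maps D -> D with g(0) = 0, so by the Schwarz lemma |g(z)| <= |z|, i.e. |f(z)| <= 10|z|; this is sharp (f(z) = 10z).
Step 2: |z0|^2 = 0.3^2 + 0.33^2 = 0.1989
Step 3: |z0| = sqrt(0.1989) = 0.445982
Step 4: Best bound = 10 * |z0| = 10 * 0.445982 = 4.4598

4.4598


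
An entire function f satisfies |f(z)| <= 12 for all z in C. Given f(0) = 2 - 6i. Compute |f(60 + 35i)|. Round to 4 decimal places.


Step 1: By Liouville's theorem, a bounded entire function is constant.
Step 2: f(z) = f(0) = 2 - 6i for all z.
Step 3: |f(w)| = |2 - 6i| = sqrt(4 + 36)
Step 4: = 6.3246

6.3246


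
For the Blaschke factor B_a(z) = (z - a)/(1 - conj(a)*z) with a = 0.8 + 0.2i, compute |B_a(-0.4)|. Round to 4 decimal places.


Step 1: Numerator z0 - a = -0.4 - (0.8 + 0.2i) = -1.2 - 0.2i
Step 2: Denominator 1 - conj(a)*z0 = 1 - (0.8 - 0.2i)*(-0.4) = 1.32 - 0.08i
Step 3: |z0 - a|^2 = (-1.2)^2 + (-0.2)^2 = 1.48; |1 - conj(a)*z0|^2 = 1.32^2 + (-0.08)^2 = 1.7488
Step 4: |B_a(-0.4)| = sqrt(1.48 / 1.7488) = sqrt(0.846295)
Step 5: = 0.9199

0.9199


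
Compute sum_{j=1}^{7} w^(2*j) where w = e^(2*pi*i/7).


Step 1: The sum sum_{j=1}^{n} w^(k*j) equals n if n | k, else 0.
Step 2: Here n = 7, k = 2
Step 3: Does n divide k? 7 | 2 -> False
Step 4: Sum = 0

0


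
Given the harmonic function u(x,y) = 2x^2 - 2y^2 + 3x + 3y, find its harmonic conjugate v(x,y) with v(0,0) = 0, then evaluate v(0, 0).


Step 1: v_x = -u_y = 4y - 3
Step 2: v_y = u_x = 4x + 3
Step 3: v = 4xy - 3x + 3y + C
Step 4: v(0,0) = 0 => C = 0
Step 5: v(0, 0) = 0

0


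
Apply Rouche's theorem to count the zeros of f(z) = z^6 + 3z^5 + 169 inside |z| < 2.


Step 1: On |z| = 2 the three terms have sizes |z^6| = 2^6 = 64, |3z^5| = 3*2^5 = 96, |169| = 169
Step 2: The dominant term is g(z) = 169; let h(z) = z^6 + 3z^5 so f = g + h
Step 3: On |z| = 2: |g| = 169 and |h| <= 64 + 96 = 160
Step 4: Since 169 > 160, |h| < |g| on |z| = 2, so by Rouche f has the same number of zeros as g inside |z| < 2
Step 5: g(z) = 169 is a nonzero constant with no zeros inside |z| < 2. Answer = 0

0


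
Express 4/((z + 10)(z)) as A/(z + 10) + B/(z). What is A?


Step 1: Multiply both sides by (z + 10) and set z = -10
Step 2: A = 4 / (-10 - 0)
Step 3: A = 4 / (-10)
Step 4: A = -2/5

-2/5


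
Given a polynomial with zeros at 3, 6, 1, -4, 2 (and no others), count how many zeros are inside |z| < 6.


Step 1: Check each root:
  z = 3: |3| = 3 < 6
  z = 6: |6| = 6 >= 6
  z = 1: |1| = 1 < 6
  z = -4: |-4| = 4 < 6
  z = 2: |2| = 2 < 6
Step 2: Count = 4

4


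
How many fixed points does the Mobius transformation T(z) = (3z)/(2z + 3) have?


Step 1: Fixed points satisfy T(z) = z
Step 2: 2z^2 = 0
Step 3: Discriminant = 0^2 - 4*2*0 = 0
Step 4: Number of fixed points = 1

1


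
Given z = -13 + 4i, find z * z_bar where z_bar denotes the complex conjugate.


Step 1: conj(z) = -13 - 4i
Step 2: z * conj(z) = (-13)^2 + 4^2
Step 3: = 169 + 16 = 185

185


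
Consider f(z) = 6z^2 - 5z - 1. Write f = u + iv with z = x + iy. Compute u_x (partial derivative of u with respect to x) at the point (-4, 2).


Step 1: f(z) = 6(x+iy)^2 - 5(x+iy) - 1
Step 2: u = 6(x^2 - y^2) - 5x - 1
Step 3: u_x = 12x - 5
Step 4: At (-4, 2): u_x = -48 - 5 = -53

-53


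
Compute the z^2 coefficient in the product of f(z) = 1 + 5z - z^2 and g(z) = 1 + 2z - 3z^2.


Step 1: z^2 term in f*g comes from: (1)*(-3z^2) + (5z)*(2z) + (-z^2)*(1)
Step 2: = -3 + 10 - 1
Step 3: = 6

6


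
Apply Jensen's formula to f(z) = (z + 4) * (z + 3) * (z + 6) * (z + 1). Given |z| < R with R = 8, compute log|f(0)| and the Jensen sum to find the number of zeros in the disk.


Jensen's formula: (1/2pi)*integral log|f(Re^it)|dt = log|f(0)| + sum_{|a_k|<R} log(R/|a_k|)
Step 1: f(0) = 4 * 3 * 6 * 1 = 72
Step 2: log|f(0)| = log|-4| + log|-3| + log|-6| + log|-1| = 4.2767
Step 3: Zeros inside |z| < 8: -4, -3, -6, -1
Step 4: Jensen sum = log(8/4) + log(8/3) + log(8/6) + log(8/1) = 4.0411
Step 5: n(R) = number of terms in the Jensen sum = count of zeros inside |z| < 8 = 4

4


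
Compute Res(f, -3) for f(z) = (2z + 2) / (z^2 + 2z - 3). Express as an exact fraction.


Step 1: Q(z) = z^2 + 2z - 3 = (z + 3)(z - 1)
Step 2: Q'(z) = 2z + 2
Step 3: Q'(-3) = -4, P(-3) = -4
Step 4: Res = P(-3)/Q'(-3) = -4/(-4) = 1

1


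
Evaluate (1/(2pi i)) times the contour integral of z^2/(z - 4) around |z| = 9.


Step 1: f(z) = z^2, a = 4 is inside |z| = 9
Step 2: By Cauchy integral formula: (1/(2pi*i)) * integral = f(a)
Step 3: f(4) = 4^2 = 16

16


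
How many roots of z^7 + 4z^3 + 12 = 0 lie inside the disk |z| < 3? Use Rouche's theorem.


Step 1: On |z| = 3 the three terms have sizes |z^7| = 3^7 = 2187, |4z^3| = 4*3^3 = 108, |12| = 12
Step 2: The dominant term is g(z) = z^7; let h(z) = 4z^3 + 12 so f = g + h
Step 3: On |z| = 3: |g| = 2187 and |h| <= 108 + 12 = 120
Step 4: Since 2187 > 120, |h| < |g| on |z| = 3, so by Rouche f has the same number of zeros as g inside |z| < 3
Step 5: g(z) = z^7 has 7 zeros (all at the origin) inside |z| < 3. Answer = 7

7


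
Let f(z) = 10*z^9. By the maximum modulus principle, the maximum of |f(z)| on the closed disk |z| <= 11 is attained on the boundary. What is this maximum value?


Step 1: On |z| = 11, |f(z)| = 10 * |z|^9 = 10 * 11^9
Step 2: By maximum modulus principle, maximum is on boundary.
Step 3: Maximum = 10 * 2357947691 = 23579476910

23579476910


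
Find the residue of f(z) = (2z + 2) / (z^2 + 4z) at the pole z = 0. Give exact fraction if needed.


Step 1: Q(z) = z^2 + 4z = (z)(z + 4)
Step 2: Q'(z) = 2z + 4
Step 3: Q'(0) = 4, P(0) = 2
Step 4: Res = P(0)/Q'(0) = 2/4 = 1/2

1/2


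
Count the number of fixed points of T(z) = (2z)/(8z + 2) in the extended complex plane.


Step 1: Fixed points satisfy T(z) = z
Step 2: 8z^2 = 0
Step 3: Discriminant = 0^2 - 4*8*0 = 0
Step 4: Number of fixed points = 1

1


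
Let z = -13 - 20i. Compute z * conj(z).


Step 1: conj(z) = -13 + 20i
Step 2: z * conj(z) = (-13)^2 + (-20)^2
Step 3: = 169 + 400 = 569

569


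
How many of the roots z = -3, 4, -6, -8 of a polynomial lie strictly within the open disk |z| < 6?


Step 1: Check each root:
  z = -3: |-3| = 3 < 6
  z = 4: |4| = 4 < 6
  z = -6: |-6| = 6 >= 6
  z = -8: |-8| = 8 >= 6
Step 2: Count = 2

2


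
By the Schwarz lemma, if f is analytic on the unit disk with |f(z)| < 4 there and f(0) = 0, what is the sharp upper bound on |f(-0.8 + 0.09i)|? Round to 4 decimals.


Step 1: g = f/4 maps D -> D with g(0) = 0, so by the Schwarz lemma |g(z)| <= |z|, i.e. |f(z)| <= 4|z|; this is sharp (f(z) = 4z).
Step 2: |z0|^2 = (-0.8)^2 + 0.09^2 = 0.6481
Step 3: |z0| = sqrt(0.6481) = 0.805047
Step 4: Best bound = 4 * |z0| = 4 * 0.805047 = 3.2202

3.2202


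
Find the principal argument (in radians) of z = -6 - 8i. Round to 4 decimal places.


Step 1: z = -6 - 8i
Step 2: arg(z) = atan2(-8, -6)
Step 3: arg(z) = -2.2143

-2.2143


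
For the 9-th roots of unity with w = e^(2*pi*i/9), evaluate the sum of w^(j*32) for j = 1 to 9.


Step 1: The sum sum_{j=1}^{n} w^(k*j) equals n if n | k, else 0.
Step 2: Here n = 9, k = 32
Step 3: Does n divide k? 9 | 32 -> False
Step 4: Sum = 0

0


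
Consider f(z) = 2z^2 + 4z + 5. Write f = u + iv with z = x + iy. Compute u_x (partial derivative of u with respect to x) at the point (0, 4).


Step 1: f(z) = 2(x+iy)^2 + 4(x+iy) + 5
Step 2: u = 2(x^2 - y^2) + 4x + 5
Step 3: u_x = 4x + 4
Step 4: At (0, 4): u_x = 0 + 4 = 4

4


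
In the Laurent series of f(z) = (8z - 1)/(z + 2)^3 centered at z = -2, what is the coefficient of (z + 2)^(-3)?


Step 1: Write the numerator in powers of (z + 2): 8z - 1 = 8(z + 2) + (8*(-2) - 1) = 8(z + 2) - 17
Step 2: Divide by (z + 2)^3: f(z) = -17(z + 2)^(-3) + 8(z + 2)^(-2)
Step 3: This finite sum is the Laurent series of f about z = -2.
Step 4: Coefficient of (z + 2)^(-3) = 8*(-2) - 1 = -17

-17


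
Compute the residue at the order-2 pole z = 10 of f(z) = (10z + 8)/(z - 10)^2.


Step 1: Pole of order 2 at z = 10
Step 2: Res = lim d/dz [(z - 10)^2 * f(z)] as z -> 10
Step 3: (z - 10)^2 * f(z) = 10z + 8
Step 4: d/dz[10z + 8] = 10

10


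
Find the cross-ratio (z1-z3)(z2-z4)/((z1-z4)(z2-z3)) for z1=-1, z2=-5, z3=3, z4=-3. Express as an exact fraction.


Step 1: (z1-z3)(z2-z4) = (-4) * (-2) = 8
Step 2: (z1-z4)(z2-z3) = 2 * (-8) = -16
Step 3: Cross-ratio = -8/16 = -1/2

-1/2


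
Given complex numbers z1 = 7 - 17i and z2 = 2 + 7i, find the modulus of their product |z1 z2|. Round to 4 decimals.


Step 1: |z1| = sqrt(7^2 + (-17)^2) = sqrt(338)
Step 2: |z2| = sqrt(2^2 + 7^2) = sqrt(53)
Step 3: |z1*z2| = |z1|*|z2| = sqrt(338) * sqrt(53) = sqrt(338 * 53) = sqrt(17914)
Step 4: = 133.8432

133.8432


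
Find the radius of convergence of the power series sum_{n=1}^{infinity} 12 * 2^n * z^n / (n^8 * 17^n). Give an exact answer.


Step 1: General term a_n = 12 * 2^n / (n^8 * 17^n)
Step 2: By the root test, |a_n|^(1/n) = 12^(1/n) * 2 / (n^(8/n) * 17) -> 2/17 as n -> infinity (since 12^(1/n) -> 1 and n^(8/n) -> 1)
Step 3: R = 1/lim|a_n|^(1/n) = 17/2

17/2


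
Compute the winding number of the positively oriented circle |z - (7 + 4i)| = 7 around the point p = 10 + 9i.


Step 1: Center c = (7, 4), radius = 7
Step 2: |p - c|^2 = 3^2 + 5^2 = 34
Step 3: r^2 = 49
Step 4: |p-c| < r so winding number = 1

1


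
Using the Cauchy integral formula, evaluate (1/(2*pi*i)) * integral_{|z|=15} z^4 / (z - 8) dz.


Step 1: f(z) = z^4, a = 8 is inside |z| = 15
Step 2: By Cauchy integral formula: (1/(2pi*i)) * integral = f(a)
Step 3: f(8) = 8^4 = 4096

4096


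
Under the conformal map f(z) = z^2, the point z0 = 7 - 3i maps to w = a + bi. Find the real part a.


Step 1: z0 = 7 - 3i
Step 2: z0^2 = 7^2 - (-3)^2 - 42i
Step 3: real part = 49 - 9 = 40

40


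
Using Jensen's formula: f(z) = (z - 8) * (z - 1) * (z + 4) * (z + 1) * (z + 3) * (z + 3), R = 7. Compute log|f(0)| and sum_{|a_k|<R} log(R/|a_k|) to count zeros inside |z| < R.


Jensen's formula: (1/2pi)*integral log|f(Re^it)|dt = log|f(0)| + sum_{|a_k|<R} log(R/|a_k|)
Step 1: f(0) = (-8) * (-1) * 4 * 1 * 3 * 3 = 288
Step 2: log|f(0)| = log|8| + log|1| + log|-4| + log|-1| + log|-3| + log|-3| = 5.663
Step 3: Zeros inside |z| < 7: 1, -4, -1, -3, -3
Step 4: Jensen sum = log(7/1) + log(7/4) + log(7/1) + log(7/3) + log(7/3) = 6.146
Step 5: n(R) = number of terms in the Jensen sum = count of zeros inside |z| < 7 = 5

5


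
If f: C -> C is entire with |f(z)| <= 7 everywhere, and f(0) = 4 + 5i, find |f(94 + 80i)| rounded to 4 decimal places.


Step 1: By Liouville's theorem, a bounded entire function is constant.
Step 2: f(z) = f(0) = 4 + 5i for all z.
Step 3: |f(w)| = |4 + 5i| = sqrt(16 + 25)
Step 4: = 6.4031

6.4031


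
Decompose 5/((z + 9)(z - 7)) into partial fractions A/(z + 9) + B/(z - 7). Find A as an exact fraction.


Step 1: Multiply both sides by (z + 9) and set z = -9
Step 2: A = 5 / (-9 - 7)
Step 3: A = 5 / (-16)
Step 4: A = -5/16

-5/16


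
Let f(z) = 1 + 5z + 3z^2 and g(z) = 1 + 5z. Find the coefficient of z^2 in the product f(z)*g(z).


Step 1: z^2 term in f*g comes from: (1)*(0) + (5z)*(5z) + (3z^2)*(1)
Step 2: = 0 + 25 + 3
Step 3: = 28

28


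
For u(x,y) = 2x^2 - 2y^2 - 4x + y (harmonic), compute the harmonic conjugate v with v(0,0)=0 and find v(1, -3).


Step 1: v_x = -u_y = 4y - 1
Step 2: v_y = u_x = 4x - 4
Step 3: v = 4xy - x - 4y + C
Step 4: v(0,0) = 0 => C = 0
Step 5: v(1, -3) = -1

-1


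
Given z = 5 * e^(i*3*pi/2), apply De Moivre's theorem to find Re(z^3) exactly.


Step 1: By De Moivre's theorem, z^3 = 5^3 * e^(i*3*3*pi/2) = 125 * (cos(9*pi/2) + i*sin(9*pi/2))
Step 2: |z|^3 = 5^3 = 125
Step 3: Reduce the angle mod 2*pi: 9*pi/2 - 4*pi = pi/2
Step 4: cos(pi/2) = 0
Step 5: Re(z^3) = 125 * 0 = 0

0


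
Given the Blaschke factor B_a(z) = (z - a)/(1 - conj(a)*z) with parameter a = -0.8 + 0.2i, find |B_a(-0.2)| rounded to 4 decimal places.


Step 1: Numerator z0 - a = -0.2 - (-0.8 + 0.2i) = 0.6 - 0.2i
Step 2: Denominator 1 - conj(a)*z0 = 1 - (-0.8 - 0.2i)*(-0.2) = 0.84 - 0.04i
Step 3: |z0 - a|^2 = 0.6^2 + (-0.2)^2 = 0.4; |1 - conj(a)*z0|^2 = 0.84^2 + (-0.04)^2 = 0.7072
Step 4: |B_a(-0.2)| = sqrt(0.4 / 0.7072) = sqrt(0.565611)
Step 5: = 0.7521

0.7521


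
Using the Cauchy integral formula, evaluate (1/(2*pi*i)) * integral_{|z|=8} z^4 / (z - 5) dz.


Step 1: f(z) = z^4, a = 5 is inside |z| = 8
Step 2: By Cauchy integral formula: (1/(2pi*i)) * integral = f(a)
Step 3: f(5) = 5^4 = 625

625


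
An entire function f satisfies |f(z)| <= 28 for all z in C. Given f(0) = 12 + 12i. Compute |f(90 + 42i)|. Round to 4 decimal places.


Step 1: By Liouville's theorem, a bounded entire function is constant.
Step 2: f(z) = f(0) = 12 + 12i for all z.
Step 3: |f(w)| = |12 + 12i| = sqrt(144 + 144)
Step 4: = 16.9706

16.9706


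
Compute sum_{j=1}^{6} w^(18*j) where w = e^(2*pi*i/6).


Step 1: The sum sum_{j=1}^{n} w^(k*j) equals n if n | k, else 0.
Step 2: Here n = 6, k = 18
Step 3: Does n divide k? 6 | 18 -> True
Step 4: Sum = 6

6


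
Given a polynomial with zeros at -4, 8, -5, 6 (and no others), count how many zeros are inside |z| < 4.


Step 1: Check each root:
  z = -4: |-4| = 4 >= 4
  z = 8: |8| = 8 >= 4
  z = -5: |-5| = 5 >= 4
  z = 6: |6| = 6 >= 4
Step 2: Count = 0

0


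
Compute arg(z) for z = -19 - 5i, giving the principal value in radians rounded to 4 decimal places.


Step 1: z = -19 - 5i
Step 2: arg(z) = atan2(-5, -19)
Step 3: arg(z) = -2.8843

-2.8843


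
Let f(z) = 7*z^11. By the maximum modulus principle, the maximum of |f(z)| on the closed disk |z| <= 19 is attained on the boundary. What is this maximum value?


Step 1: On |z| = 19, |f(z)| = 7 * |z|^11 = 7 * 19^11
Step 2: By maximum modulus principle, maximum is on boundary.
Step 3: Maximum = 7 * 116490258898219 = 815431812287533

815431812287533


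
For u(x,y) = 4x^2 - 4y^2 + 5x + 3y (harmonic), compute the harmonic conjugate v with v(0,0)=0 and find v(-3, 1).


Step 1: v_x = -u_y = 8y - 3
Step 2: v_y = u_x = 8x + 5
Step 3: v = 8xy - 3x + 5y + C
Step 4: v(0,0) = 0 => C = 0
Step 5: v(-3, 1) = -10

-10


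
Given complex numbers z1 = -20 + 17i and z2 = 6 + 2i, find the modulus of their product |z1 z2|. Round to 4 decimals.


Step 1: |z1| = sqrt((-20)^2 + 17^2) = sqrt(689)
Step 2: |z2| = sqrt(6^2 + 2^2) = sqrt(40)
Step 3: |z1*z2| = |z1|*|z2| = sqrt(689) * sqrt(40) = sqrt(689 * 40) = sqrt(27560)
Step 4: = 166.012

166.012


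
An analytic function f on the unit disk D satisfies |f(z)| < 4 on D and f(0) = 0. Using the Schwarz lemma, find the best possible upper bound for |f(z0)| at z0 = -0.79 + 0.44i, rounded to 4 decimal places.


Step 1: g = f/4 maps D -> D with g(0) = 0, so by the Schwarz lemma |g(z)| <= |z|, i.e. |f(z)| <= 4|z|; this is sharp (f(z) = 4z).
Step 2: |z0|^2 = (-0.79)^2 + 0.44^2 = 0.8177
Step 3: |z0| = sqrt(0.8177) = 0.904268
Step 4: Best bound = 4 * |z0| = 4 * 0.904268 = 3.6171

3.6171


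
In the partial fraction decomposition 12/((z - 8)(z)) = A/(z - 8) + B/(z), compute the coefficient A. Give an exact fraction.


Step 1: Multiply both sides by (z - 8) and set z = 8
Step 2: A = 12 / (8 - 0)
Step 3: A = 12 / 8
Step 4: A = 3/2

3/2


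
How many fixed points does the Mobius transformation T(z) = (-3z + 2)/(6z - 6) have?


Step 1: Fixed points satisfy T(z) = z
Step 2: 6z^2 - 3z - 2 = 0
Step 3: Discriminant = (-3)^2 - 4*6*(-2) = 57
Step 4: Number of fixed points = 2

2


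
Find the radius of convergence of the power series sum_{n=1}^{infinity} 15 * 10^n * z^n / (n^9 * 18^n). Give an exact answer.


Step 1: General term a_n = 15 * 10^n / (n^9 * 18^n)
Step 2: By the root test, |a_n|^(1/n) = 15^(1/n) * 10 / (n^(9/n) * 18) -> 10/18 as n -> infinity (since 15^(1/n) -> 1 and n^(9/n) -> 1)
Step 3: R = 1/lim|a_n|^(1/n) = 18/10 = 9/5

9/5


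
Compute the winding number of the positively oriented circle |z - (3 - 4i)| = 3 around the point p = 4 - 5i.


Step 1: Center c = (3, -4), radius = 3
Step 2: |p - c|^2 = 1^2 + (-1)^2 = 2
Step 3: r^2 = 9
Step 4: |p-c| < r so winding number = 1

1


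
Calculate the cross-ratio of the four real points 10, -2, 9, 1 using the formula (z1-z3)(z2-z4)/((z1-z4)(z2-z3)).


Step 1: (z1-z3)(z2-z4) = 1 * (-3) = -3
Step 2: (z1-z4)(z2-z3) = 9 * (-11) = -99
Step 3: Cross-ratio = 3/99 = 1/33

1/33


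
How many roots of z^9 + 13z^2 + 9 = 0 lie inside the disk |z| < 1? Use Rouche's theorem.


Step 1: On |z| = 1 the three terms have sizes |z^9| = 1^9 = 1, |13z^2| = 13*1^2 = 13, |9| = 9
Step 2: The dominant term is g(z) = 13z^2; let h(z) = z^9 + 9 so f = g + h
Step 3: On |z| = 1: |g| = 13 and |h| <= 1 + 9 = 10
Step 4: Since 13 > 10, |h| < |g| on |z| = 1, so by Rouche f has the same number of zeros as g inside |z| < 1
Step 5: g(z) = 13z^2 has 2 zeros (at the origin, multiplicity 2) inside |z| < 1. Answer = 2

2


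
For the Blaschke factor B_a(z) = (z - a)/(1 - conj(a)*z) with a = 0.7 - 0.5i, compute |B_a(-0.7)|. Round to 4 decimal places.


Step 1: Numerator z0 - a = -0.7 - (0.7 - 0.5i) = -1.4 + 0.5i
Step 2: Denominator 1 - conj(a)*z0 = 1 - (0.7 + 0.5i)*(-0.7) = 1.49 + 0.35i
Step 3: |z0 - a|^2 = (-1.4)^2 + 0.5^2 = 2.21; |1 - conj(a)*z0|^2 = 1.49^2 + 0.35^2 = 2.3426
Step 4: |B_a(-0.7)| = sqrt(2.21 / 2.3426) = sqrt(0.943396)
Step 5: = 0.9713

0.9713


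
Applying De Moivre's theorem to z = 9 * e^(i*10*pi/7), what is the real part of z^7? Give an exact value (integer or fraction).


Step 1: By De Moivre's theorem, z^7 = 9^7 * e^(i*7*10*pi/7) = 4782969 * (cos(10*pi) + i*sin(10*pi))
Step 2: |z|^7 = 9^7 = 4782969
Step 3: Reduce the angle mod 2*pi: 10*pi - 10*pi = 0
Step 4: cos(0) = 1
Step 5: Re(z^7) = 4782969 * 1 = 4782969

4782969


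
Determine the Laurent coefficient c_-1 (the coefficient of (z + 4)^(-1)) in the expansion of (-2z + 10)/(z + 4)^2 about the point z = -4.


Step 1: Write the numerator in powers of (z + 4): -2z + 10 = -2(z + 4) + (-2*(-4) + 10) = -2(z + 4) + 18
Step 2: Divide by (z + 4)^2: f(z) = 18(z + 4)^(-2) - 2(z + 4)^(-1)
Step 3: This finite sum is the Laurent series of f about z = -4.
Step 4: Coefficient of (z + 4)^(-1) = coefficient of (z + 4) in the re-centred numerator = -2

-2


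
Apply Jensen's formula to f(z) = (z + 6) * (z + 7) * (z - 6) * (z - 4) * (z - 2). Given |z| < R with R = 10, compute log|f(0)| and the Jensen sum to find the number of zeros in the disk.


Jensen's formula: (1/2pi)*integral log|f(Re^it)|dt = log|f(0)| + sum_{|a_k|<R} log(R/|a_k|)
Step 1: f(0) = 6 * 7 * (-6) * (-4) * (-2) = -2016
Step 2: log|f(0)| = log|-6| + log|-7| + log|6| + log|4| + log|2| = 7.6089
Step 3: Zeros inside |z| < 10: -6, -7, 6, 4, 2
Step 4: Jensen sum = log(10/6) + log(10/7) + log(10/6) + log(10/4) + log(10/2) = 3.9041
Step 5: n(R) = number of terms in the Jensen sum = count of zeros inside |z| < 10 = 5

5


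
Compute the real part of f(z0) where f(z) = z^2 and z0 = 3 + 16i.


Step 1: z0 = 3 + 16i
Step 2: z0^2 = 3^2 - 16^2 + 96i
Step 3: real part = 9 - 256 = -247

-247


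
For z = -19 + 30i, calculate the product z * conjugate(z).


Step 1: conj(z) = -19 - 30i
Step 2: z * conj(z) = (-19)^2 + 30^2
Step 3: = 361 + 900 = 1261

1261


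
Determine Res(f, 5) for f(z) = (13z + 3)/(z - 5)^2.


Step 1: Pole of order 2 at z = 5
Step 2: Res = lim d/dz [(z - 5)^2 * f(z)] as z -> 5
Step 3: (z - 5)^2 * f(z) = 13z + 3
Step 4: d/dz[13z + 3] = 13

13


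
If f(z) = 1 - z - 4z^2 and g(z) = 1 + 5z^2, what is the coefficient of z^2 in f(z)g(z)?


Step 1: z^2 term in f*g comes from: (1)*(5z^2) + (-z)*(0) + (-4z^2)*(1)
Step 2: = 5 + 0 - 4
Step 3: = 1

1


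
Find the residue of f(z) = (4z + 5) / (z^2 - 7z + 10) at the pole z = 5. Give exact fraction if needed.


Step 1: Q(z) = z^2 - 7z + 10 = (z - 5)(z - 2)
Step 2: Q'(z) = 2z - 7
Step 3: Q'(5) = 3, P(5) = 25
Step 4: Res = P(5)/Q'(5) = 25/3 = 25/3

25/3


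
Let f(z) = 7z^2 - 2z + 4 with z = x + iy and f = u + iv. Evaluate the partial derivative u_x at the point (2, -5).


Step 1: f(z) = 7(x+iy)^2 - 2(x+iy) + 4
Step 2: u = 7(x^2 - y^2) - 2x + 4
Step 3: u_x = 14x - 2
Step 4: At (2, -5): u_x = 28 - 2 = 26

26


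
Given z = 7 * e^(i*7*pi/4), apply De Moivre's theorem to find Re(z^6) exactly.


Step 1: By De Moivre's theorem, z^6 = 7^6 * e^(i*6*7*pi/4) = 117649 * (cos(21*pi/2) + i*sin(21*pi/2))
Step 2: |z|^6 = 7^6 = 117649
Step 3: Reduce the angle mod 2*pi: 21*pi/2 - 10*pi = pi/2
Step 4: cos(pi/2) = 0
Step 5: Re(z^6) = 117649 * 0 = 0

0


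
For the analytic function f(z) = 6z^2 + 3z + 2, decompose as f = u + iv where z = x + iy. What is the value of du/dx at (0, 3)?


Step 1: f(z) = 6(x+iy)^2 + 3(x+iy) + 2
Step 2: u = 6(x^2 - y^2) + 3x + 2
Step 3: u_x = 12x + 3
Step 4: At (0, 3): u_x = 0 + 3 = 3

3


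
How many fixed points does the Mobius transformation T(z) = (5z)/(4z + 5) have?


Step 1: Fixed points satisfy T(z) = z
Step 2: 4z^2 = 0
Step 3: Discriminant = 0^2 - 4*4*0 = 0
Step 4: Number of fixed points = 1

1


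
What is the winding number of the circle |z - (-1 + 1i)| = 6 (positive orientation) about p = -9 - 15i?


Step 1: Center c = (-1, 1), radius = 6
Step 2: |p - c|^2 = (-8)^2 + (-16)^2 = 320
Step 3: r^2 = 36
Step 4: |p-c| > r so winding number = 0

0


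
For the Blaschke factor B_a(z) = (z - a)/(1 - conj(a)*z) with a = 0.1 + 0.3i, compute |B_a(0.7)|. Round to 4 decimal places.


Step 1: Numerator z0 - a = 0.7 - (0.1 + 0.3i) = 0.6 - 0.3i
Step 2: Denominator 1 - conj(a)*z0 = 1 - (0.1 - 0.3i)*0.7 = 0.93 + 0.21i
Step 3: |z0 - a|^2 = 0.6^2 + (-0.3)^2 = 0.45; |1 - conj(a)*z0|^2 = 0.93^2 + 0.21^2 = 0.909
Step 4: |B_a(0.7)| = sqrt(0.45 / 0.909) = sqrt(0.49505)
Step 5: = 0.7036

0.7036


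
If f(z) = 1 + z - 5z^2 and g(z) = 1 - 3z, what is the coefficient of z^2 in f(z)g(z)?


Step 1: z^2 term in f*g comes from: (1)*(0) + (z)*(-3z) + (-5z^2)*(1)
Step 2: = 0 - 3 - 5
Step 3: = -8

-8


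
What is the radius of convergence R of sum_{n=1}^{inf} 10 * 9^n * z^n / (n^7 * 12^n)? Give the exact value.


Step 1: General term a_n = 10 * 9^n / (n^7 * 12^n)
Step 2: By the root test, |a_n|^(1/n) = 10^(1/n) * 9 / (n^(7/n) * 12) -> 9/12 as n -> infinity (since 10^(1/n) -> 1 and n^(7/n) -> 1)
Step 3: R = 1/lim|a_n|^(1/n) = 12/9 = 4/3

4/3


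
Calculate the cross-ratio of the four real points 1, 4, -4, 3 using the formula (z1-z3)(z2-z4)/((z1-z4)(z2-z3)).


Step 1: (z1-z3)(z2-z4) = 5 * 1 = 5
Step 2: (z1-z4)(z2-z3) = (-2) * 8 = -16
Step 3: Cross-ratio = -5/16 = -5/16

-5/16


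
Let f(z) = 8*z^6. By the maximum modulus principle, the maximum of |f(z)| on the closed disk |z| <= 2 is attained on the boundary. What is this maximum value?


Step 1: On |z| = 2, |f(z)| = 8 * |z|^6 = 8 * 2^6
Step 2: By maximum modulus principle, maximum is on boundary.
Step 3: Maximum = 8 * 64 = 512

512


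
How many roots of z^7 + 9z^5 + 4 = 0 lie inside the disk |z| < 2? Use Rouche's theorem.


Step 1: On |z| = 2 the three terms have sizes |z^7| = 2^7 = 128, |9z^5| = 9*2^5 = 288, |4| = 4
Step 2: The dominant term is g(z) = 9z^5; let h(z) = z^7 + 4 so f = g + h
Step 3: On |z| = 2: |g| = 288 and |h| <= 128 + 4 = 132
Step 4: Since 288 > 132, |h| < |g| on |z| = 2, so by Rouche f has the same number of zeros as g inside |z| < 2
Step 5: g(z) = 9z^5 has 5 zeros (at the origin, multiplicity 5) inside |z| < 2. Answer = 5

5


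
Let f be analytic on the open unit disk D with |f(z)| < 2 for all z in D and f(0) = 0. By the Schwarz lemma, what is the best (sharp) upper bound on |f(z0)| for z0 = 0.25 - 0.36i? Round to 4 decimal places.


Step 1: g = f/2 maps D -> D with g(0) = 0, so by the Schwarz lemma |g(z)| <= |z|, i.e. |f(z)| <= 2|z|; this is sharp (f(z) = 2z).
Step 2: |z0|^2 = 0.25^2 + (-0.36)^2 = 0.1921
Step 3: |z0| = sqrt(0.1921) = 0.438292
Step 4: Best bound = 2 * |z0| = 2 * 0.438292 = 0.8766

0.8766
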